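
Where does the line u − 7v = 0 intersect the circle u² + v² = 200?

(−14, −2) and (14, 2)

From the line, v = (u)/7. Substituting:
50u² − 9800 = 0  ⟹  u² − 196 = 0
u = 14 or u = −14, giving (14, 2) and (−14, −2).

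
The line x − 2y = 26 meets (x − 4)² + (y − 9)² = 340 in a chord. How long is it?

Centre (4, 9), r² = 340. Perpendicular distance d from centre to line = |−40| / √5 = 40/√5.
Half the chord is √(r² − d²) = √(20), so the full chord is 4√5.

4√5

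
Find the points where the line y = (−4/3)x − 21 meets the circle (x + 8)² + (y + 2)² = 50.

(−15, −1) and (−9, −9)

From the line, y = (−63 − 4x)/3. Substituting:
25x² + 600x + 3375 = 0  ⟹  x² + 24x + 135 = 0
x = −9 or x = −15, giving (−9, −9) and (−15, −1).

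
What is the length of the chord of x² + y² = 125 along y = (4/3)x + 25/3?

The distance from (0, 0) to the line is 25/√25, and r² = 125.
Half the chord is √(r² − d²) = √(100), so the full chord is 20.

20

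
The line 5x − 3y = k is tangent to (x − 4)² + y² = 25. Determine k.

The line touches the circle iff its distance from (4, 0) is 5:
|5·4 − 3·0 − k| / √34 = 5
|k − (20)| = 5√34.

k = 20 ± 5√34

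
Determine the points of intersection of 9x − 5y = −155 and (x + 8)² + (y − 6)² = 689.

From the line, y = (155 + 9x)/5. Substituting:
106x² + 2650x = 0  ⟹  x² + 25x = 0
x = 0 or x = −25, giving (0, 31) and (−25, −14).

(−25, −14) and (0, 31)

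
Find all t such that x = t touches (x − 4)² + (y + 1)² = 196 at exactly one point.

For a tangent, require d(centre, line) = r = 14.
|1·4 + 0·(−1) − t| / √1 = 14
|t − (4)| = 14, so t = 18 or t = −10.

t = −10 or t = 18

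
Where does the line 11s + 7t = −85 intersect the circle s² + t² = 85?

(−9, 2) and (−2, −9)

From the line, t = (−85 − 11s)/7. Substituting:
170s² + 1870s + 3060 = 0  ⟹  s² + 11s + 18 = 0
s = −2 or s = −9, giving (−2, −9) and (−9, 2).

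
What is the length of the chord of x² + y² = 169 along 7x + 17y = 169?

Centre (0, 0), r² = 169. Perpendicular distance d from centre to line = |−169| / √338 = 169/√338.
Half the chord is √(r² − d²) = √(169/2), so the full chord is 13√2.

13√2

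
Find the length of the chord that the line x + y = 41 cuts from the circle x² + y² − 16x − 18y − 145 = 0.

From the line, y = −x + 41. Substituting:
2x² − 80x + 798 = 0  ⟹  x² − 40x + 399 = 0
x = 21 or x = 19, giving (21, 20) and (19, 22).
|(21, 20) − (19, 22)| = √((2)² + (−2)²) = 2√2.

2√2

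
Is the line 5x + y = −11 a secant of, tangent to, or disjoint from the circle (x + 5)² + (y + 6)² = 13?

d² = (5·(−5) + 1·(−6) − (−11))²/26 = 200/13; r² = 13.
Since d² > r², the line lies outside the circle.

disjoint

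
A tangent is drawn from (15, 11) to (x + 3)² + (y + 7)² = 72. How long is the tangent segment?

24

The centre is (−3, −7) and r = 6√2. The square of the distance from P to the centre is 324 + 324 = 648.
By the tangent–radius right angle, tangent length = √(|PO|² − r²) = √576 = 24.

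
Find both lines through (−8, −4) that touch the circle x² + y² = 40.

Write the tangent as mx − y + (−4 − m·(−8)) = 0 and set its distance from the centre to 2√10:
[m·(8) − (4)]² = 40(m² + 1)
3m² − 8m − 3 = 0, so m = 3 or m = −1/3.
Through (−8, −4) these give 3x − y = −20 and x + 3y = −20.

3x − y = −20 and x + 3y = −20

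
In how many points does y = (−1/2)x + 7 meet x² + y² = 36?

Substituting the line into the circle gives 5x² − 28x + 52 = 0.
Δ = 784 − 1040 = −256.
No real roots: the line does not meet the circle.

0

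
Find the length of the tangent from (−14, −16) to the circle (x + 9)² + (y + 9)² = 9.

√65

With centre O = (−9, −9), |OP|² = 74 and r² = 9.
By the tangent–radius right angle, tangent length = √(|PO|² − r²) = √65.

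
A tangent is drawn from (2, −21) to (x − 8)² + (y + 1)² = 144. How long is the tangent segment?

With centre O = (8, −1), |OP|² = 436 and r² = 144.
The tangent meets the radius at right angles, so tangent² = |PO|² − r² = 436 − 144 = 292.

2√73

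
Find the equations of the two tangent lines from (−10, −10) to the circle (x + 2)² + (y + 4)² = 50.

Let a tangent through (−10, −10) have slope m. Its distance from (−2, −4) must equal 5√2:
(8m − (6))² = 50(m² + 1)
7m² − 48m − 7 = 0, so m = −1/7 or m = 7.
With m = −1/7: x + 7y = −80. With m = 7: 7x − y = −60.

x + 7y = −80 and 7x − y = −60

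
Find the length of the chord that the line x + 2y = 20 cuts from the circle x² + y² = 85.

Centre (0, 0), r² = 85. Perpendicular distance d from centre to line = |−20| / √5 = 20/√5.
Chord = 2√(r² − d²) = 2·√(5) = 2√5.

2√5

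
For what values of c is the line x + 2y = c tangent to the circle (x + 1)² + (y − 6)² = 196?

Tangency holds when the distance from the centre (−1, 6) to the line equals the radius 14:
|1·(−1) + 2·6 − c| / √5 = 14
|c − (11)| = 14√5.

c = 11 ± 14√5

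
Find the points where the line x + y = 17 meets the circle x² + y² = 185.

(4, 13) and (13, 4)

Express y = −x + 17 and substitute into the circle:
2x² − 34x + 104 = 0  ⟹  x² − 17x + 52 = 0
x = 13 or x = 4, giving (13, 4) and (4, 13).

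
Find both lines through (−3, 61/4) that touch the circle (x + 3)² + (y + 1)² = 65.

A line y − (61/4) = m(x − (−3)) is tangent when its distance from (−3, −1) is √65:
(0m − (−65/4))² = 65(m² + 1)
16m² − 49 = 0, so m = 7/4 or m = −7/4.
With m = 7/4: 7x − 4y = −82. With m = −7/4: 7x + 4y = 40.

7x − 4y = −82 and 7x + 4y = 40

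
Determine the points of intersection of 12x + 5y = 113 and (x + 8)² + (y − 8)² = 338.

(−1, 25) and (9, 1)

Substitute y = (113 − 12x)/5:
169x² − 1352x − 1521 = 0  ⟹  x² − 8x − 9 = 0
x = 9 or x = −1, giving (9, 1) and (−1, 25).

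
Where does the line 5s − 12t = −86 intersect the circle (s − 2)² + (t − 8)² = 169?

(−10, 3) and (14, 13)

Express t = (86 + 5s)/12 and substitute into the circle:
169s² − 676s − 23660 = 0  ⟹  s² − 4s − 140 = 0
s = 14 or s = −10, giving (14, 13) and (−10, 3).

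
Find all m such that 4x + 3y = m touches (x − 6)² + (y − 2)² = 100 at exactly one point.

m = −20 or m = 80

For a tangent, require d(centre, line) = r = 10.
|4·6 + 3·2 − m| / √25 = 10
|m − (30)| = 10·5, so m = 80 or m = −20.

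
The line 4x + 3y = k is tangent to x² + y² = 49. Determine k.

The line touches the circle iff its distance from (0, 0) is 7:
|4·0 + 3·0 − k| / √25 = 7
|k| = 7·5, so k = 35 or k = −35.

k = −35 or k = 35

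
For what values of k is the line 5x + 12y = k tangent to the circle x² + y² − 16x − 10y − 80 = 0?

k = −69 or k = 269

For a tangent, require d(centre, line) = r = 13.
|5·8 + 12·5 − k| / √169 = 13
|k − (100)| = 13·13, so k = 269 or k = −69.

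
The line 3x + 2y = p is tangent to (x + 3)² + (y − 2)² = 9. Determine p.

For a tangent, require d(centre, line) = r = 3.
|3·(−3) + 2·2 − p| / √13 = 3
|p − (−5)| = 3√13.

p = −5 ± 3√13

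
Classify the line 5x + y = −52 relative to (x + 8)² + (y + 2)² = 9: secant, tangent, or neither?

secant

Centre (−8, −2), r² = 9. Distance² from centre to line = (10)²/26 = 50/13.
Since d² < r², the line cuts the circle twice.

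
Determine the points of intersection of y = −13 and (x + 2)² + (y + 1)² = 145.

Substitute y = −13:
x² + 4x + 3 = 0
x = −1 or x = −3, giving (−1, −13) and (−3, −13).

(−3, −13) and (−1, −13)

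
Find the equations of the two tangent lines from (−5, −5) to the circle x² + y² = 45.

2x + y = −15 and x + 2y = −15

A line y − (−5) = m(x − (−5)) is tangent when its distance from (0, 0) is 3√5:
[m·(5) − (5)]² = 45(m² + 1)
2m² + 5m + 2 = 0, so m = −2 or m = −1/2.
Through (−5, −5) these give 2x + y = −15 and x + 2y = −15.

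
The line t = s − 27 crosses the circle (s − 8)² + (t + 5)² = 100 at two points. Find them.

From the line, t = s − 27. Substituting:
2s² − 60s + 448 = 0  ⟹  s² − 30s + 224 = 0
s = 16 or s = 14, giving (16, −11) and (14, −13).

(14, −13) and (16, −11)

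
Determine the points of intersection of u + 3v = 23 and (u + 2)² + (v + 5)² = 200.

Express v = (23 − u)/3 and substitute into the circle:
10u² − 40u − 320 = 0  ⟹  u² − 4u − 32 = 0
u = 8 or u = −4, giving (8, 5) and (−4, 9).

(−4, 9) and (8, 5)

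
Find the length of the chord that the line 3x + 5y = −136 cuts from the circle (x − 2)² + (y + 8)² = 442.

4√34

Centre (2, −8), r² = 442. Perpendicular distance d from centre to line = |102| / √34 = 102/√34.
Half the chord is √(r² − d²) = √(136), so the full chord is 4√34.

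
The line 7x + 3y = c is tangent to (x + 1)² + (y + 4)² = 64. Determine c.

Tangency holds when the distance from the centre (−1, −4) to the line equals the radius 8:
|7·(−1) + 3·(−4) − c| / √58 = 8
|c − (−19)| = 8√58.

c = −19 ± 8√58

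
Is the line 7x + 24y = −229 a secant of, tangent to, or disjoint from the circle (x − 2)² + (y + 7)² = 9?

Substituting the line into the circle gives 625x² − 1450x + 841 = 0.
Discriminant = (−1450)² − 4·625·(841) = 0.
A repeated root: the line is tangent.

tangent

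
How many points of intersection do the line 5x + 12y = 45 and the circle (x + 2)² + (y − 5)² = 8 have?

d² = (5·(−2) + 12·5 − (45))²/169 = 25/169; r² = 8.
Since d² < r², the line cuts the circle twice.

2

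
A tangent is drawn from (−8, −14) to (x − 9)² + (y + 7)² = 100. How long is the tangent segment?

With centre O = (9, −7), |OP|² = 338 and r² = 100.
The tangent meets the radius at right angles, so tangent² = |PO|² − r² = 338 − 100 = 238.

√238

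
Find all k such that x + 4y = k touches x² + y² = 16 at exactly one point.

k = ±4√17

Tangency holds when the distance from the centre (0, 0) to the line equals the radius 4:
|1·0 + 4·0 − k| / √17 = 4
|k| = 4√17.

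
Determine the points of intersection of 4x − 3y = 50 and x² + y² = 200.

Substitute y = (−50 + 4x)/3:
25x² − 400x + 700 = 0  ⟹  x² − 16x + 28 = 0
x = 14 or x = 2, giving (14, 2) and (2, −14).

(2, −14) and (14, 2)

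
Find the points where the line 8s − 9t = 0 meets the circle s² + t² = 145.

From the line, t = (8s)/9. Substituting:
145s² − 11745 = 0  ⟹  s² − 81 = 0
s = 9 or s = −9, giving (9, 8) and (−9, −8).

(−9, −8) and (9, 8)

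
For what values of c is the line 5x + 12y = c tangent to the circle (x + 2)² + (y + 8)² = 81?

c = −223 or c = 11

The line touches the circle iff its distance from (−2, −8) is 9:
|5·(−2) + 12·(−8) − c| / √169 = 9
|c − (−106)| = 9·13, so c = 11 or c = −223.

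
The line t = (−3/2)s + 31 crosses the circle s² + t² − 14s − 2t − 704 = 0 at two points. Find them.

(2, 28) and (30, −14)

Substitute t = (62 − 3s)/2:
13s² − 416s + 780 = 0  ⟹  s² − 32s + 60 = 0
s = 30 or s = 2, giving (30, −14) and (2, 28).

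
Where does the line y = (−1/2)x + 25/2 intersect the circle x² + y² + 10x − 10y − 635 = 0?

(−23, 24) and (21, 2)

Substitute y = (25 − x)/2:
5x² + 10x − 2415 = 0  ⟹  x² + 2x − 483 = 0
x = 21 or x = −23, giving (21, 2) and (−23, 24).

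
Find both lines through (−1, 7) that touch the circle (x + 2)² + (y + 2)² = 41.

Write the tangent as mx − y + (7 − m·(−1)) = 0 and set its distance from the centre to √41:
(−1m − (−9))² = 41(m² + 1)
20m² + 9m − 20 = 0, so m = 4/5 or m = −5/4.
With m = 4/5: 4x − 5y = −39. With m = −5/4: 5x + 4y = 23.

4x − 5y = −39 and 5x + 4y = 23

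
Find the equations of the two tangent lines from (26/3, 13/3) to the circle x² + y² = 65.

4x + 7y = 65 and 8x − y = 65

A line y − (13/3) = m(x − (26/3)) is tangent when its distance from (0, 0) is √65:
(−26/3m − (−13/3))² = 65(m² + 1)
7m² − 52m − 32 = 0, so m = −4/7 or m = 8.
Through (26/3, 13/3) these give 4x + 7y = 65 and 8x − y = 65.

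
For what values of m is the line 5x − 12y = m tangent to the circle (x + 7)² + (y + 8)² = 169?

For a tangent, require d(centre, line) = r = 13.
|5·(−7) − 12·(−8) − m| / √169 = 13
|m − (61)| = 13·13, so m = 230 or m = −108.

m = −108 or m = 230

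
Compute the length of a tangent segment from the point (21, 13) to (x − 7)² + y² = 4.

19

Centre (7, 0), r² = 4. |PO|² = (14)² + (13)² = 365.
Power of the point: PT² = |PO|² − r² = 361, so PT = 19.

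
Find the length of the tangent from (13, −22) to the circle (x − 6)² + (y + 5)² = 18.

8√5

The centre is (6, −5) and r = 3√2. The square of the distance from P to the centre is 49 + 289 = 338.
Power of the point: PT² = |PO|² − r² = 320, so PT = 8√5.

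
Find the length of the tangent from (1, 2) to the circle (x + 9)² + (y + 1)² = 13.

4√6

With centre O = (−9, −1), |OP|² = 109 and r² = 13.
Power of the point: PT² = |PO|² − r² = 96, so PT = 4√6.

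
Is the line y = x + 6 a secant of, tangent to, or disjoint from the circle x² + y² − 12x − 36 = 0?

Substituting the line into the circle gives 2x² = 0.
Discriminant = (0)² − 4·2·(0) = 0.
A repeated root: the line is tangent.

tangent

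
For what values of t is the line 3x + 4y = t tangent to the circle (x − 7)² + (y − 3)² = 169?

For a tangent, require d(centre, line) = r = 13.
|3·7 + 4·3 − t| / √25 = 13
|t − (33)| = 13·5, so t = 98 or t = −32.

t = −32 or t = 98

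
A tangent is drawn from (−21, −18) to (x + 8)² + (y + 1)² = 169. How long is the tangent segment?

17

With centre O = (−8, −1), |OP|² = 458 and r² = 169.
The tangent meets the radius at right angles, so tangent² = |PO|² − r² = 458 − 169 = 289.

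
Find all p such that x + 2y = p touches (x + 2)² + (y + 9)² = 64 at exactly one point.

For a tangent, require d(centre, line) = r = 8.
|1·(−2) + 2·(−9) − p| / √5 = 8
|p − (−20)| = 8√5.

p = −20 ± 8√5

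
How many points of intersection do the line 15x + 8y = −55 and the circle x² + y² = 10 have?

Substituting the line into the circle gives 289x² + 1650x + 2385 = 0.
Discriminant = (1650)² − 4·289·(2385) = −34560 < 0.
No real roots: the line does not meet the circle.

0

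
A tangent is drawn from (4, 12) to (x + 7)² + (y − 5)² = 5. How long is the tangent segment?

√165

With centre O = (−7, 5), |OP|² = 170 and r² = 5.
The tangent meets the radius at right angles, so tangent² = |PO|² − r² = 170 − 5 = 165.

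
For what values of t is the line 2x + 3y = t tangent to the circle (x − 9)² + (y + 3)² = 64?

Tangency holds when the distance from the centre (9, −3) to the line equals the radius 8:
|2·9 + 3·(−3) − t| / √13 = 8
|t − (9)| = 8√13.

t = 9 ± 8√13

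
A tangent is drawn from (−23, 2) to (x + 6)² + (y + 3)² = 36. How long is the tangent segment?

With centre O = (−6, −3), |OP|² = 314 and r² = 36.
The tangent meets the radius at right angles, so tangent² = |PO|² − r² = 314 − 36 = 278.

√278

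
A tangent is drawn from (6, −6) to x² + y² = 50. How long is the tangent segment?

With centre O = (0, 0), |OP|² = 72 and r² = 50.
By the tangent–radius right angle, tangent length = √(|PO|² − r²) = √22.

√22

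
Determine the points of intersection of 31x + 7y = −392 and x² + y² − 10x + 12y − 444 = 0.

(−14, 6) and (−7, −25)

Express y = (−392 − 31x)/7 and substitute into the circle:
1010x² + 21210x + 98980 = 0  ⟹  x² + 21x + 98 = 0
x = −7 or x = −14, giving (−7, −25) and (−14, 6).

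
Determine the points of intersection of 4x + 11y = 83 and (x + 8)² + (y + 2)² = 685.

From the line, y = (83 − 4x)/11. Substituting:
137x² + 1096x − 64116 = 0  ⟹  x² + 8x − 468 = 0
x = 18 or x = −26, giving (18, 1) and (−26, 17).

(−26, 17) and (18, 1)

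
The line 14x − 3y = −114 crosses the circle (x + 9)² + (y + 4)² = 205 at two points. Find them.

(−12, −18) and (−6, 10)

Substitute y = (114 + 14x)/3:
205x² + 3690x + 14760 = 0  ⟹  x² + 18x + 72 = 0
x = −6 or x = −12, giving (−6, 10) and (−12, −18).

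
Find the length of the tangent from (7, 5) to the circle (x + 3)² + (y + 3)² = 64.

With centre O = (−3, −3), |OP|² = 164 and r² = 64.
By the tangent–radius right angle, tangent length = √(|PO|² − r²) = √100 = 10.

10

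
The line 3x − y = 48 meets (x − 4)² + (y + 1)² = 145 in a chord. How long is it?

3√10

From the line, y = 3x − 48. Substituting:
10x² − 290x + 2080 = 0  ⟹  x² − 29x + 208 = 0
x = 16 or x = 13, giving (16, 0) and (13, −9).
Chord length = distance between (16, 0) and (13, −9) = √90 = 3√10.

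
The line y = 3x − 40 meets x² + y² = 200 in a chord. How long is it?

Express y = 3x − 40 and substitute into the circle:
10x² − 240x + 1400 = 0  ⟹  x² − 24x + 140 = 0
x = 14 or x = 10, giving (14, 2) and (10, −10).
|(14, 2) − (10, −10)| = √((4)² + (12)²) = 4√10.

4√10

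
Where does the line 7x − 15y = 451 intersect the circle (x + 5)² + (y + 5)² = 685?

(−2, −31) and (13, −24)

Express y = (−451 + 7x)/15 and substitute into the circle:
274x² − 3014x − 7124 = 0  ⟹  x² − 11x − 26 = 0
x = 13 or x = −2, giving (13, −24) and (−2, −31).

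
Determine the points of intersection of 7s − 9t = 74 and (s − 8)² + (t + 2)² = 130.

(−1, −9) and (17, 5)

From the line, t = (−74 + 7s)/9. Substituting:
130s² − 2080s − 2210 = 0  ⟹  s² − 16s − 17 = 0
s = 17 or s = −1, giving (17, 5) and (−1, −9).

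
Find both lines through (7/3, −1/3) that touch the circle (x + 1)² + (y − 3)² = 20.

x − 2y = 3 and 2x − y = 5

A line y − (−1/3) = m(x − (7/3)) is tangent when its distance from (−1, 3) is 2√5:
[m·(−10/3) − (10/3)]² = 20(m² + 1)
2m² − 5m + 2 = 0, so m = 1/2 or m = 2.
Through (7/3, −1/3) these give x − 2y = 3 and 2x − y = 5.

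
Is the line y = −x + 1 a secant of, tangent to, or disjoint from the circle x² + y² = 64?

Centre (0, 0), r² = 64. Distance² from centre to line = (−1)²/2 = 1/2.
Since d² < r², the line cuts the circle twice.

secant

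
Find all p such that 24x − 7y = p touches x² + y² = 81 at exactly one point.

Tangency holds when the distance from the centre (0, 0) to the line equals the radius 9:
|24·0 − 7·0 − p| / √625 = 9
|p| = 9·25, so p = 225 or p = −225.

p = −225 or p = 225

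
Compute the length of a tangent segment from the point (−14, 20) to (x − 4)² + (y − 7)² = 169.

18

Centre (4, 7), r² = 169. |PO|² = (−18)² + (13)² = 493.
Power of the point: PT² = |PO|² − r² = 324, so PT = 18.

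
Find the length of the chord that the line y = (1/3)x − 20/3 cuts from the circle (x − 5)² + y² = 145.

Express y = (−20 + x)/3 and substitute into the circle:
10x² − 130x − 680 = 0  ⟹  x² − 13x − 68 = 0
x = 17 or x = −4, giving (17, −1) and (−4, −8).
Chord length = distance between (17, −1) and (−4, −8) = √490 = 7√10.

7√10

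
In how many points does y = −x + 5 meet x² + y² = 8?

0

Centre (0, 0), r² = 8. Distance² from centre to line = (−5)²/2 = 25/2.
Since d² > r², the line lies outside the circle.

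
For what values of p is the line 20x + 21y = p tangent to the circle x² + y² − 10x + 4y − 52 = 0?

p = −203 or p = 319

The line touches the circle iff its distance from (5, −2) is 9:
|20·5 + 21·(−2) − p| / √841 = 9
|p − (58)| = 9·29, so p = 319 or p = −203.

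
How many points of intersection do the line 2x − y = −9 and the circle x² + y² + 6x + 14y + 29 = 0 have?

2

Substituting the line into the circle gives 5x² + 70x + 236 = 0.
Discriminant = (70)² − 4·5·(236) = 180 > 0.
Two real roots: the line is a secant.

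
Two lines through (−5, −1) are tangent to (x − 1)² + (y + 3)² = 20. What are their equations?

x − 2y = −3 and 2x + y = −11

Let a tangent through (−5, −1) have slope m. Its distance from (1, −3) must equal 2√5:
[m·(6) − (−2)]² = 20(m² + 1)
2m² + 3m − 2 = 0, so m = 1/2 or m = −2.
With m = 1/2: x − 2y = −3. With m = −2: 2x + y = −11.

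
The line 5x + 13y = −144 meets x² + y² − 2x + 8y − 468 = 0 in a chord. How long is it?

3√194

Centre (1, −4), r² = 485. Perpendicular distance d from centre to line = |97| / √194 = 97/√194.
Chord = 2√(r² − d²) = 2·√(873/2) = 3√194.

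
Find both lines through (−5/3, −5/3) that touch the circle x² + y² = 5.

Write the tangent as mx − y + (−5/3 − m·(−5/3)) = 0 and set its distance from the centre to √5:
(5/3m − (5/3))² = 5(m² + 1)
2m² + 5m + 2 = 0, so m = −1/2 or m = −2.
With m = −1/2: x + 2y = −5. With m = −2: 2x + y = −5.

x + 2y = −5 and 2x + y = −5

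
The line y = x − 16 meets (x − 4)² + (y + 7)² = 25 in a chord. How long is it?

Centre (4, −7), r² = 25. Perpendicular distance d from centre to line = |−5| / √2 = 5/√2.
Chord = 2√(r² − d²) = 2·√(25/2) = 5√2.

5√2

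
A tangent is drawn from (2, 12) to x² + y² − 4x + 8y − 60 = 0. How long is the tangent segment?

4√11

The centre is (2, −4) and r = 4√5. The square of the distance from P to the centre is 0 + 256 = 256.
The tangent meets the radius at right angles, so tangent² = |PO|² − r² = 256 − 80 = 176.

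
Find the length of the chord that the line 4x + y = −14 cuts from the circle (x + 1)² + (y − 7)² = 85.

From the line, y = −4x − 14. Substituting:
17x² + 170x + 357 = 0  ⟹  x² + 10x + 21 = 0
x = −3 or x = −7, giving (−3, −2) and (−7, 14).
|(−3, −2) − (−7, 14)| = √((4)² + (−16)²) = 4√17.

4√17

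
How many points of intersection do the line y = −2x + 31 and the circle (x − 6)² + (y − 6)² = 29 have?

d² = (2·6 + 1·6 − (31))²/5 = 169/5; r² = 29.
Since d² > r², the line lies outside the circle.

0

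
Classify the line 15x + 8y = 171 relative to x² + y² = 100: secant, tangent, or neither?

neither

Substituting the line into the circle gives 289x² − 5130x + 22841 = 0.
Discriminant = (−5130)² − 4·289·(22841) = −87296 < 0.
No real roots: the line does not meet the circle.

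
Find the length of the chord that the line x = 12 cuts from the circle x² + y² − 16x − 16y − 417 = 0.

46

Centre (8, 8), r² = 545. Perpendicular distance d from centre to line = |−4| / √1 = 4.
Half the chord is √(r² − d²) = √(529), so the full chord is 46.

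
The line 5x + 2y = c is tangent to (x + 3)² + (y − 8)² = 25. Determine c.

The line touches the circle iff its distance from (−3, 8) is 5:
|5·(−3) + 2·8 − c| / √29 = 5
|c − (1)| = 5√29.

c = 1 ± 5√29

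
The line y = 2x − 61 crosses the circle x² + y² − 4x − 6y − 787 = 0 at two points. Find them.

(22, −17) and (30, −1)

From the line, y = 2x − 61. Substituting:
5x² − 260x + 3300 = 0  ⟹  x² − 52x + 660 = 0
x = 30 or x = 22, giving (30, −1) and (22, −17).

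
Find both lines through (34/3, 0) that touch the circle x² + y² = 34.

3x + 5y = 34 and 3x − 5y = 34

Write the tangent as mx − y + (0 − m·(34/3)) = 0 and set its distance from the centre to √34:
[m·(−34/3) − (0)]² = 34(m² + 1)
25m² − 9 = 0, so m = −3/5 or m = 3/5.
Through (34/3, 0) these give 3x + 5y = 34 and 3x − 5y = 34.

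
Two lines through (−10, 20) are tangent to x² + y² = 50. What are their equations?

Write the tangent as mx − y + (20 − m·(−10)) = 0 and set its distance from the centre to 5√2:
[m·(10) − (−20)]² = 50(m² + 1)
m² + 8m + 7 = 0, so m = −7 or m = −1.
With m = −7: 7x + y = −50. With m = −1: x + y = 10.

7x + y = −50 and x + y = 10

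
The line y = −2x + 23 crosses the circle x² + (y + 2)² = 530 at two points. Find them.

Substitute y = −2x + 23:
5x² − 100x + 95 = 0  ⟹  x² − 20x + 19 = 0
x = 19 or x = 1, giving (19, −15) and (1, 21).

(1, 21) and (19, −15)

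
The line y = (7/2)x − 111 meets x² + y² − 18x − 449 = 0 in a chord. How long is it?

Substitute y = (−222 + 7x)/2:
53x² − 3180x + 47488 = 0  ⟹  x² − 60x + 896 = 0
x = 32 or x = 28, giving (32, 1) and (28, −13).
Chord length = distance between (32, 1) and (28, −13) = √212 = 2√53.

2√53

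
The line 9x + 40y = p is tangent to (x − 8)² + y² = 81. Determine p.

For a tangent, require d(centre, line) = r = 9.
|9·8 + 40·0 − p| / √1681 = 9
|p − (72)| = 9·41, so p = 441 or p = −297.

p = −297 or p = 441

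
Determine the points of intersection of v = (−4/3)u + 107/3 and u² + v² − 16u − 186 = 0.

(17, 13) and (23, 5)

From the line, v = (107 − 4u)/3. Substituting:
25u² − 1000u + 9775 = 0  ⟹  u² − 40u + 391 = 0
u = 23 or u = 17, giving (23, 5) and (17, 13).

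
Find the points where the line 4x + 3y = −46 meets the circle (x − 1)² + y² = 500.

(−19, 10) and (5, −22)

Express y = (−46 − 4x)/3 and substitute into the circle:
25x² + 350x − 2375 = 0  ⟹  x² + 14x − 95 = 0
x = 5 or x = −19, giving (5, −22) and (−19, 10).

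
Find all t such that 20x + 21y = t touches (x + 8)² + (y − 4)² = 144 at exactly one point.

t = −424 or t = 272

The line touches the circle iff its distance from (−8, 4) is 12:
|20·(−8) + 21·4 − t| / √841 = 12
|t − (−76)| = 12·29, so t = 272 or t = −424.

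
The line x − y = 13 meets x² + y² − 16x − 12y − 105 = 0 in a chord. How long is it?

17√2

Centre (8, 6), r² = 205. Perpendicular distance d from centre to line = |−11| / √2 = 11/√2.
Chord = 2√(r² − d²) = 2·√(289/2) = 17√2.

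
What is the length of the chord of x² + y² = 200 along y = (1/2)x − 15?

4√5

Express y = (−30 + x)/2 and substitute into the circle:
5x² − 60x + 100 = 0  ⟹  x² − 12x + 20 = 0
x = 10 or x = 2, giving (10, −10) and (2, −14).
|(10, −10) − (2, −14)| = √((8)² + (4)²) = 4√5.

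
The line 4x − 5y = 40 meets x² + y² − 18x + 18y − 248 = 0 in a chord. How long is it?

The distance from (9, −9) to the line is 41/√41, and r² = 410.
Chord = 2√(r² − d²) = 2·√(369) = 6√41.

6√41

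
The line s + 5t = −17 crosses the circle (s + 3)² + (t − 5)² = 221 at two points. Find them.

(−17, 0) and (8, −5)

From the line, t = (−17 − s)/5. Substituting:
26s² + 234s − 3536 = 0  ⟹  s² + 9s − 136 = 0
s = 8 or s = −17, giving (8, −5) and (−17, 0).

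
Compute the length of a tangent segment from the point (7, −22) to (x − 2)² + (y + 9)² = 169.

5

Centre (2, −9), r² = 169. |PO|² = (5)² + (−13)² = 194.
Power of the point: PT² = |PO|² − r² = 25, so PT = 5.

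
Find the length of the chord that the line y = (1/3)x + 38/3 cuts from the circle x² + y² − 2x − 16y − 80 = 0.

Express y = (38 + x)/3 and substitute into the circle:
10x² + 10x − 1100 = 0  ⟹  x² + x − 110 = 0
x = 10 or x = −11, giving (10, 16) and (−11, 9).
Chord length = distance between (10, 16) and (−11, 9) = √490 = 7√10.

7√10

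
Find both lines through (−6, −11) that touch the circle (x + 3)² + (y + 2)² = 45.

x − 2y = 16 and 2x + y = −23

Write the tangent as mx − y + (−11 − m·(−6)) = 0 and set its distance from the centre to 3√5:
(3m − (9))² = 45(m² + 1)
2m² + 3m − 2 = 0, so m = 1/2 or m = −2.
Through (−6, −11) these give x − 2y = 16 and 2x + y = −23.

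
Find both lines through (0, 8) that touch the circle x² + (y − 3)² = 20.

Write the tangent as mx − y + (8 − m·(0)) = 0 and set its distance from the centre to 2√5:
[m·(0) − (−5)]² = 20(m² + 1)
4m² − 1 = 0, so m = 1/2 or m = −1/2.
With m = 1/2: x − 2y = −16. With m = −1/2: x + 2y = 16.

x − 2y = −16 and x + 2y = 16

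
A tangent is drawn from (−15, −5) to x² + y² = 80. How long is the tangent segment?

With centre O = (0, 0), |OP|² = 250 and r² = 80.
The tangent meets the radius at right angles, so tangent² = |PO|² − r² = 250 − 80 = 170.

√170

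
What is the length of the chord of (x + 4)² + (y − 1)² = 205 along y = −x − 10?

Express y = −x − 10 and substitute into the circle:
2x² + 30x − 68 = 0  ⟹  x² + 15x − 34 = 0
x = 2 or x = −17, giving (2, −12) and (−17, 7).
Chord length = distance between (2, −12) and (−17, 7) = √722 = 19√2.

19√2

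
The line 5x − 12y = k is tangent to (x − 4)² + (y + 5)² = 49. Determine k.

The line touches the circle iff its distance from (4, −5) is 7:
|5·4 − 12·(−5) − k| / √169 = 7
|k − (80)| = 7·13, so k = 171 or k = −11.

k = −11 or k = 171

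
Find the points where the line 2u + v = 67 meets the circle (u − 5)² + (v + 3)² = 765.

(26, 15) and (32, 3)

From the line, v = −2u + 67. Substituting:
5u² − 290u + 4160 = 0  ⟹  u² − 58u + 832 = 0
u = 32 or u = 26, giving (32, 3) and (26, 15).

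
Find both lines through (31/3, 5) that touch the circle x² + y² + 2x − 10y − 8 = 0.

Write the tangent as mx − y + (5 − m·(31/3)) = 0 and set its distance from the centre to √34:
[m·(−34/3) − (0)]² = 34(m² + 1)
25m² − 9 = 0, so m = 3/5 or m = −3/5.
Through (31/3, 5) these give 3x − 5y = 6 and 3x + 5y = 56.

3x − 5y = 6 and 3x + 5y = 56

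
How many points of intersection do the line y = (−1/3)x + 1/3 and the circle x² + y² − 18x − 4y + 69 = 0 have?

d² = (1·9 + 3·2 − (1))²/10 = 98/5; r² = 16.
Since d² > r², the line lies outside the circle.

0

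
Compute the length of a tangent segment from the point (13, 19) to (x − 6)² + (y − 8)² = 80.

3√10

Centre (6, 8), r² = 80. |PO|² = (7)² + (11)² = 170.
Power of the point: PT² = |PO|² − r² = 90, so PT = 3√10.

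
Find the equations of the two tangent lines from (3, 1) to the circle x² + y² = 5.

Write the tangent as mx − y + (1 − m·(3)) = 0 and set its distance from the centre to √5:
[m·(−3) − (−1)]² = 5(m² + 1)
2m² − 3m − 2 = 0, so m = 2 or m = −1/2.
Through (3, 1) these give 2x − y = 5 and x + 2y = 5.

2x − y = 5 and x + 2y = 5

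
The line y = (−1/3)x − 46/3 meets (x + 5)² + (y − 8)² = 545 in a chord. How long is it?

7√10

Centre (−5, 8), r² = 545. Perpendicular distance d from centre to line = |65| / √10 = 65/√10.
Half the chord is √(r² − d²) = √(245/2), so the full chord is 7√10.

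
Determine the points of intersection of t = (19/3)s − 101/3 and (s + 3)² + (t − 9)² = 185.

Substitute t = (−101 + 19s)/3:
370s² − 4810s + 14800 = 0  ⟹  s² − 13s + 40 = 0
s = 8 or s = 5, giving (8, 17) and (5, −2).

(5, −2) and (8, 17)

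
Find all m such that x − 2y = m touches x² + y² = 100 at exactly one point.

m = ±10√5

The line touches the circle iff its distance from (0, 0) is 10:
|1·0 − 2·0 − m| / √5 = 10
|m| = 10√5.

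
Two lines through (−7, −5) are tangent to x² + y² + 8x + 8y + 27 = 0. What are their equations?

x + 2y = −17 and 2x − y = −9

Let a tangent through (−7, −5) have slope m. Its distance from (−4, −4) must equal √5:
(3m − (1))² = 5(m² + 1)
2m² − 3m − 2 = 0, so m = −1/2 or m = 2.
Through (−7, −5) these give x + 2y = −17 and 2x − y = −9.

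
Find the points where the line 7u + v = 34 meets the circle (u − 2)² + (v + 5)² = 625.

Substitute v = −7u + 34:
50u² − 550u + 900 = 0  ⟹  u² − 11u + 18 = 0
u = 9 or u = 2, giving (9, −29) and (2, 20).

(2, 20) and (9, −29)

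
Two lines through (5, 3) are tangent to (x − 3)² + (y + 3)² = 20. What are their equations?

Let a tangent through (5, 3) have slope m. Its distance from (3, −3) must equal 2√5:
[m·(−2) − (−6)]² = 20(m² + 1)
2m² + 3m − 2 = 0, so m = −2 or m = 1/2.
With m = −2: 2x + y = 13. With m = 1/2: x − 2y = −1.

2x + y = 13 and x − 2y = −1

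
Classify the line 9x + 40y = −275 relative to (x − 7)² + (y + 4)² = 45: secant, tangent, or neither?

secant

Centre (7, −4), r² = 45. Distance² from centre to line = (178)²/1681 = 31684/1681.
Since d² < r², the line cuts the circle twice.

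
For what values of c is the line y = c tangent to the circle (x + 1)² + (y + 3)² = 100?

Tangency holds when the distance from the centre (−1, −3) to the line equals the radius 10:
|0·(−1) + 1·(−3) − c| / √1 = 10
|c − (−3)| = 10, so c = 7 or c = −13.

c = −13 or c = 7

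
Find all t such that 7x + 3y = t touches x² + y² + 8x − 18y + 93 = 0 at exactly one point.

The line touches the circle iff its distance from (−4, 9) is 2:
|7·(−4) + 3·9 − t| / √58 = 2
|t − (−1)| = 2√58.

t = −1 ± 2√58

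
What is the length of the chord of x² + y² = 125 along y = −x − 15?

5√2

The distance from (0, 0) to the line is 15/√2, and r² = 125.
Chord = 2√(r² − d²) = 2·√(25/2) = 5√2.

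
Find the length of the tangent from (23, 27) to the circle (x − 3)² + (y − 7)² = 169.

With centre O = (3, 7), |OP|² = 800 and r² = 169.
By the tangent–radius right angle, tangent length = √(|PO|² − r²) = √631.

√631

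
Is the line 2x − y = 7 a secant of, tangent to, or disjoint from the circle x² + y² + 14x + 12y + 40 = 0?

Centre (−7, −6), r² = 45. Distance² from centre to line = (−15)²/5 = 45.
Since d² = r², the line is tangent.

tangent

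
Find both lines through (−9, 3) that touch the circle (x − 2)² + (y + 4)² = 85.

Let a tangent through (−9, 3) have slope m. Its distance from (2, −4) must equal √85:
(11m − (−7))² = 85(m² + 1)
18m² + 77m − 18 = 0, so m = −9/2 or m = 2/9.
Through (−9, 3) these give 9x + 2y = −75 and 2x − 9y = −45.

9x + 2y = −75 and 2x − 9y = −45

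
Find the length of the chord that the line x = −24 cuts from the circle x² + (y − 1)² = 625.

The line gives x = −24. Substituting into the circle:
y² − 2y − 48 = 0
y = 8 or y = −6, giving (−24, 8) and (−24, −6).
|(−24, 8) − (−24, −6)| = √((0)² + (14)²) = 14.

14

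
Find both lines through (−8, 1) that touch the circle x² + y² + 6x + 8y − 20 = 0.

Write the tangent as mx − y + (1 − m·(−8)) = 0 and set its distance from the centre to 3√5:
(5m − (−5))² = 45(m² + 1)
2m² − 5m + 2 = 0, so m = 2 or m = 1/2.
With m = 2: 2x − y = −17. With m = 1/2: x − 2y = −10.

2x − y = −17 and x − 2y = −10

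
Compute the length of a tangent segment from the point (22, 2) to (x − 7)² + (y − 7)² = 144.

With centre O = (7, 7), |OP|² = 250 and r² = 144.
The tangent meets the radius at right angles, so tangent² = |PO|² − r² = 250 − 144 = 106.

√106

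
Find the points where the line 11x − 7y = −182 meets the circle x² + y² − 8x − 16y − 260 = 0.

From the line, y = (182 + 11x)/7. Substituting:
170x² + 2380x = 0  ⟹  x² + 14x = 0
x = 0 or x = −14, giving (0, 26) and (−14, 4).

(−14, 4) and (0, 26)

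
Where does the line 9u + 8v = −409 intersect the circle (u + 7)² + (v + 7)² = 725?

Substitute v = (−409 − 9u)/8:
145u² + 7250u + 81345 = 0  ⟹  u² + 50u + 561 = 0
u = −17 or u = −33, giving (−17, −32) and (−33, −14).

(−33, −14) and (−17, −32)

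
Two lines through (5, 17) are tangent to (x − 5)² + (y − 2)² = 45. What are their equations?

2x + y = 27 and 2x − y = −7

Let a tangent through (5, 17) have slope m. Its distance from (5, 2) must equal 3√5:
(0m − (−15))² = 45(m² + 1)
m² − 4 = 0, so m = −2 or m = 2.
With m = −2: 2x + y = 27. With m = 2: 2x − y = −7.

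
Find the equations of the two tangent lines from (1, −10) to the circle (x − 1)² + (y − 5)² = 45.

2x − y = 12 and 2x + y = −8

A line y − (−10) = m(x − (1)) is tangent when its distance from (1, 5) is 3√5:
(0m − (15))² = 45(m² + 1)
m² − 4 = 0, so m = 2 or m = −2.
Through (1, −10) these give 2x − y = 12 and 2x + y = −8.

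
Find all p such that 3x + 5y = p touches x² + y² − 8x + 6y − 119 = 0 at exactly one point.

p = −3 ± 12√34

Tangency holds when the distance from the centre (4, −3) to the line equals the radius 12:
|3·4 + 5·(−3) − p| / √34 = 12
|p − (−3)| = 12√34.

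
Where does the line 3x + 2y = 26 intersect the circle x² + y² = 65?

(4, 7) and (8, 1)

Substitute y = (26 − 3x)/2:
13x² − 156x + 416 = 0  ⟹  x² − 12x + 32 = 0
x = 8 or x = 4, giving (8, 1) and (4, 7).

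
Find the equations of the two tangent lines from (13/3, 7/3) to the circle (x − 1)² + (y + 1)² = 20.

2x + y = 11 and x + 2y = 9

Write the tangent as mx − y + (7/3 − m·(13/3)) = 0 and set its distance from the centre to 2√5:
(−10/3m − (−10/3))² = 20(m² + 1)
2m² + 5m + 2 = 0, so m = −2 or m = −1/2.
Through (13/3, 7/3) these give 2x + y = 11 and x + 2y = 9.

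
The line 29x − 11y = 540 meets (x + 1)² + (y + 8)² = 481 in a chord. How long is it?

Centre (−1, −8), r² = 481. Perpendicular distance d from centre to line = |−481| / √962 = 481/√962.
Half the chord is √(r² − d²) = √(481/2), so the full chord is √962.

√962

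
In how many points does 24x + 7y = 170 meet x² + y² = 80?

Substituting the line into the circle gives 625x² − 8160x + 24980 = 0.
Δ = 66585600 − 62450000 = 4135600.
Two real roots: the line is a secant.

2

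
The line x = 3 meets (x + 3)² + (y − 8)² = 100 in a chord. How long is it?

Centre (−3, 8), r² = 100. Perpendicular distance d from centre to line = |−6| / √1 = 6.
Chord = 2√(r² − d²) = 2·√(64) = 16.

16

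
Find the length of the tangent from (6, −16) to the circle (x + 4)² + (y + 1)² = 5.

With centre O = (−4, −1), |OP|² = 325 and r² = 5.
The tangent meets the radius at right angles, so tangent² = |PO|² − r² = 325 − 5 = 320.

8√5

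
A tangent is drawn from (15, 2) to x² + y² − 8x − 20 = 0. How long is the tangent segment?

√89

The centre is (4, 0) and r = 6. The square of the distance from P to the centre is 121 + 4 = 125.
Power of the point: PT² = |PO|² − r² = 89, so PT = √89.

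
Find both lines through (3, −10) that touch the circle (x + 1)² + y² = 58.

7x − 3y = 51 and 3x + 7y = −61

Write the tangent as mx − y + (−10 − m·(3)) = 0 and set its distance from the centre to √58:
(−4m − (10))² = 58(m² + 1)
21m² − 40m − 21 = 0, so m = 7/3 or m = −3/7.
With m = 7/3: 7x − 3y = 51. With m = −3/7: 3x + 7y = −61.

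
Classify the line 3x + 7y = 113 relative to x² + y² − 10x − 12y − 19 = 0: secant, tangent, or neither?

d² = (3·5 + 7·6 − (113))²/58 = 1568/29; r² = 80.
Since d² < r², the line cuts the circle twice.

secant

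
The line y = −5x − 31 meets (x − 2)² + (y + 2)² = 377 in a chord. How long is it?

The distance from (2, −2) to the line is 39/√26, and r² = 377.
Half the chord is √(r² − d²) = √(637/2), so the full chord is 7√26.

7√26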